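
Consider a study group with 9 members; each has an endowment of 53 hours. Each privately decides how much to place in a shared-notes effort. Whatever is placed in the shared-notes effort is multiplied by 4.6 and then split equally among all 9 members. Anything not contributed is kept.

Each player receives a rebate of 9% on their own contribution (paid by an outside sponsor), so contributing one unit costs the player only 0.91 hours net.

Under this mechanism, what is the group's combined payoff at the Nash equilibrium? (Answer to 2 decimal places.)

477.00 hours

The effective private return is (4.6/9) / 0.91 = 0.5617, which is still under 1, so the mechanism doesn't change anyone's dominant strategy: zero contribution.
At the Nash equilibrium no one contributes; group total payoff = 9 × 53 = 477.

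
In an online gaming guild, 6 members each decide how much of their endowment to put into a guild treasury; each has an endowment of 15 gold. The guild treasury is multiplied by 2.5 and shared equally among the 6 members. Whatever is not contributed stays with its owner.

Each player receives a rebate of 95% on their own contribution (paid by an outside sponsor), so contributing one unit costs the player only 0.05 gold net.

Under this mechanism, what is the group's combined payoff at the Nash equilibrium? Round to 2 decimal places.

With the mechanism, a contributed unit returns (2.5/6) / 0.05 = 8.3333 per unit of net cost to the contributor — now above 1 — so contributing fully is weakly dominant for every player.
At the Nash equilibrium everyone contributes 15. Group total payoff = 6 × (15 × 0.95 + 2.5 × 15) = 310.50.

310.50 gold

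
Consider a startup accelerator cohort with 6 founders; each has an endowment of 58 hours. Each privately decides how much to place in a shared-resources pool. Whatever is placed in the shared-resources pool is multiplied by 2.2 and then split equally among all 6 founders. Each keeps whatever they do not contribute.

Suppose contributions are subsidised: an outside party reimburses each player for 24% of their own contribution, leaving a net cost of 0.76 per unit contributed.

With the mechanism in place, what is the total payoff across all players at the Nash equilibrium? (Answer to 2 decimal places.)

The effective private return is (2.2/6) / 0.76 = 0.4825, which is still under 1, so the mechanism doesn't change anyone's dominant strategy: zero contribution.
Everyone keeps their endowment and the group total is 6 × 58 = 348.

348.00 hours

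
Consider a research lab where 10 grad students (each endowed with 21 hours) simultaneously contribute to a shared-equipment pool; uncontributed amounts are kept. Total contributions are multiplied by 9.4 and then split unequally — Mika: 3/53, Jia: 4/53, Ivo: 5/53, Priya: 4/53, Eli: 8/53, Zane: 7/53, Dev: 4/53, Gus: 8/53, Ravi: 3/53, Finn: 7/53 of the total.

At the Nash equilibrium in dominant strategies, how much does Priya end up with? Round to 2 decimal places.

80.59 hours

For player j, contributing a unit is worthwhile iff 9.4 × (j's share) ≥ 1, i.e. iff j's share is at least 0.1064.
The shares above 0.1064 belong to Eli, Zane, Gus and Finn, contributing 21 each; the remaining 6 contribute 0. Total contributed: 84.
Priya keeps 21 and receives 9.4 × 84 × 4/53 = 59.59 from the shared-equipment pool, for a payoff of 80.59.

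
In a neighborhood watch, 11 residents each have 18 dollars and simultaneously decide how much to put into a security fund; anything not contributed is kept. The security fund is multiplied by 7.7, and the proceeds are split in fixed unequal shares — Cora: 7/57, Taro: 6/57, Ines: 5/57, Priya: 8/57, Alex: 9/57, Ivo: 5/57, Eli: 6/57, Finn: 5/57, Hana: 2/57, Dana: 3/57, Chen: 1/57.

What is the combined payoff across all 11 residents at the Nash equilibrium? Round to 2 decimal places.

Each unit j contributes comes back to j as 7.7 × (j's share), so j prefers to contribute only if that share exceeds 1/7.7 = 0.1299; otherwise keeping the unit dominates.
The shares above 0.1299 belong to Priya and Alex, contributing 18 each; the remaining 9 contribute 0. Total contributed: 36.
The security fund pays out 7.7 × 36 = 277.20 in total (split across the unequal shares, but the aggregate is all that matters for the group sum).
The 9 free-riders keep 18 each, adding 162. Group total = 162 + 277.20 = 439.20.

439.20 dollars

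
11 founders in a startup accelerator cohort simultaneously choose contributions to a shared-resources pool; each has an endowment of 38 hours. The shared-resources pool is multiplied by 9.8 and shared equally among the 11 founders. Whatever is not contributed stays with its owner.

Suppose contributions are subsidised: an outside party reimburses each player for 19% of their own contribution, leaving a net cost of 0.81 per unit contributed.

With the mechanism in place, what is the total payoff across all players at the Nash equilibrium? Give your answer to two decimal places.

With the mechanism, a contributed unit returns (9.8/11) / 0.81 = 1.0999 per unit of net cost to the contributor — now above 1 — so contributing fully is weakly dominant for every player.
So the Nash equilibrium is full contribution by all 11; the group earns 11 × (38 × 0.19 + 9.8 × 38) = 4175.82.

4175.82 hours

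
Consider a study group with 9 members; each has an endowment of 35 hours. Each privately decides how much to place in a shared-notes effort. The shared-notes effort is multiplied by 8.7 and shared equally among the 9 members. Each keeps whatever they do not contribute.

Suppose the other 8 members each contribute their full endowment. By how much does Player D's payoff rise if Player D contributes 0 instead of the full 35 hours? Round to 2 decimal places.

1.17 hours

Switching from a contribution of 35 to 0 lets Player D keep an extra 35 hours, but lowers the shared-notes effort by 35, which costs Player D their own share of that drop: 8.7/9 × 35 = 33.83.
Net gain = 35 − 33.83 = 1.17. The private return per contributed unit (0.9667) is below 1, so free-riding is indeed the best response regardless of what the others do.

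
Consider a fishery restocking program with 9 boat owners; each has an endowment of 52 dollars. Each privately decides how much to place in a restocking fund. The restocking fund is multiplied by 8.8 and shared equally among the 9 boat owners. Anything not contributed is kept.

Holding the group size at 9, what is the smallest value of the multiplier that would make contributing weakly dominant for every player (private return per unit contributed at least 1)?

A contributed unit returns (multiplier)/9 to its contributor.
This reaches 1 exactly when the multiplier is 9.

9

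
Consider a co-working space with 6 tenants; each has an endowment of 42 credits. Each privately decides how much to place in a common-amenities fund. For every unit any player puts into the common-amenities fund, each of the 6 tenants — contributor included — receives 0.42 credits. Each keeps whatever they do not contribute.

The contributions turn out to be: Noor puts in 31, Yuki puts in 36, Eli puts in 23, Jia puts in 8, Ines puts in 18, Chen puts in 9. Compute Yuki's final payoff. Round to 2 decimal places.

Total contributed: 31 + 36 + 23 + 8 + 18 + 9 = 125.
Each receives 0.42 × 125 = 52.50 from the common-amenities fund.
Yuki keeps 42 − 36 = 6, so Yuki's payoff is 6 + 52.50 = 58.50.

58.50 credits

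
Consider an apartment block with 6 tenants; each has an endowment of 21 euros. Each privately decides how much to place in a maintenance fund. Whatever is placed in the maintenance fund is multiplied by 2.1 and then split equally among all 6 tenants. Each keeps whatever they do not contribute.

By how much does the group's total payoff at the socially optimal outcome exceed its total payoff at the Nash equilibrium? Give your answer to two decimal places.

138.60 euros

Each contributed unit returns 2.1/6 = 0.3500 to its contributor — below 1 — so contributing 0 is dominant for every player. At the Nash equilibrium everyone keeps their 21, and the group total is 6 × 21 = 126.
Each contributed unit returns 2.100 to the group as a whole (0.3500 to each of 6 players), which exceeds 1, so the social optimum is full contribution: group total = 2.100 × 126 = 264.60.
Efficiency loss = 264.60 − 126 = 138.60.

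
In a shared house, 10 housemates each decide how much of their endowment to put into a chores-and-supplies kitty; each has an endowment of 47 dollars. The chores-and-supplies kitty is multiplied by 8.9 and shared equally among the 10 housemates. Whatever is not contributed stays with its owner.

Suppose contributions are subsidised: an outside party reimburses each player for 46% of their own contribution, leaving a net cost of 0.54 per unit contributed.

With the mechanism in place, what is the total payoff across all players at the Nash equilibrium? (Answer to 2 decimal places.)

4399.20 dollars

The effective private return per unit is now (8.9/10) / 0.54 = 1.6481 > 1, so every player's dominant strategy flips to full contribution.
So the Nash equilibrium is full contribution by all 10; the group earns 10 × (47 × 0.46 + 8.9 × 47) = 4399.20.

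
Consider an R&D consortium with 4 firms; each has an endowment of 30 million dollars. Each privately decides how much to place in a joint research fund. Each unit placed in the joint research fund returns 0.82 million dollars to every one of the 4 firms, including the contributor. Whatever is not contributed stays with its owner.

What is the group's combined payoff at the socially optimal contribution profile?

393.60 million dollars

Each contributed unit returns 3.280 to the group as a whole (0.82 to each of 4 players), which exceeds 1, so the social optimum is full contribution: group total = 3.280 × 120 = 393.60.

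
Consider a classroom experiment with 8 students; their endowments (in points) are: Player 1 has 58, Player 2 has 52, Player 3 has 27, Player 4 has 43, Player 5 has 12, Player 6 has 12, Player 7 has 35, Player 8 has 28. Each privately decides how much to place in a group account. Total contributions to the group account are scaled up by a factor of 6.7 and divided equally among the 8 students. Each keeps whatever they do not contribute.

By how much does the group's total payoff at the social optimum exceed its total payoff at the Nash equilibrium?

1521.90 points

The private return per contributed unit is 6.7/8 = 0.8375 < 1 for every player regardless of endowment, so the Nash equilibrium is zero contribution and the group total is Σ E_j = 58 + 52 + 27 + 43 + 12 + 12 + 35 + 28 = 267.
Each contributed unit returns 6.700 to the group, so the social optimum is full contribution by everyone: group total = 6.700 × 267 = 1788.90.
Efficiency loss = (6.700 − 1) × 267 = 1521.90.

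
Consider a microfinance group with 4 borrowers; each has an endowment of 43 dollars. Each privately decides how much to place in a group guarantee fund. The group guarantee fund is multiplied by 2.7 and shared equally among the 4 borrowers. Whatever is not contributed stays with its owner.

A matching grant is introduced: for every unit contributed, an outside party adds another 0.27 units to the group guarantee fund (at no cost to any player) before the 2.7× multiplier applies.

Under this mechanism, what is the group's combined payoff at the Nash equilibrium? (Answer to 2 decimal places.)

172.00 dollars

The effective private return is 2.7 × 1.27 / 4 = 0.8573, which is still under 1, so the mechanism doesn't change anyone's dominant strategy: zero contribution.
Everyone keeps their endowment and the group total is 4 × 43 = 172.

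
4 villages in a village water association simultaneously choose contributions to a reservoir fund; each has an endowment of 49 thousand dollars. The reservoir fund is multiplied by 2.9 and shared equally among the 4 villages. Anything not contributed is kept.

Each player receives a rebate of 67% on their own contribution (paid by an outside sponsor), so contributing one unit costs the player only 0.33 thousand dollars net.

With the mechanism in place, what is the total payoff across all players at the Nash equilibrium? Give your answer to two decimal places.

699.72 thousand dollars

With the mechanism, a contributed unit returns (2.9/4) / 0.33 = 2.1970 per unit of net cost to the contributor — now above 1 — so contributing fully is weakly dominant for every player.
So the Nash equilibrium is full contribution by all 4; the group earns 4 × (49 × 0.67 + 2.9 × 49) = 699.72.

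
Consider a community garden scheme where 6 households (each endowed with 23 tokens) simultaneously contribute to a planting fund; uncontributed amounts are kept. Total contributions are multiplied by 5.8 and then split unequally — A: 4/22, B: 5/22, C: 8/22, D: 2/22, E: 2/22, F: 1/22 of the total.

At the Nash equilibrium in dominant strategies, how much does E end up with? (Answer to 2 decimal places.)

59.38 tokens

Player j's private return per contributed unit is 5.8 × (j's share). Contributing is weakly dominant for j when that share is at least 1/5.8 = 0.1724, and contributing 0 is dominant otherwise.
The shares above 0.1724 belong to A, B and C, contributing 23 each; the remaining 3 contribute 0. Total contributed: 69.
E keeps 23 and receives 5.8 × 69 × 2/22 = 36.38 from the planting fund, for a payoff of 59.38.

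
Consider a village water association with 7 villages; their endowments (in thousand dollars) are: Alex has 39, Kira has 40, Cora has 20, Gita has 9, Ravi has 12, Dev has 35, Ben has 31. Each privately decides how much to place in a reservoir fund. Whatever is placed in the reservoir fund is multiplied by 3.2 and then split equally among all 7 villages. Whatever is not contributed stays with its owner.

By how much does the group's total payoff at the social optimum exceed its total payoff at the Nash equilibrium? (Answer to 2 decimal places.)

409.20 thousand dollars

The private return per contributed unit is 3.2/7 = 0.4571 < 1 for every player regardless of endowment, so the Nash equilibrium is zero contribution and the group total is Σ E_j = 39 + 40 + 20 + 9 + 12 + 35 + 31 = 186.
Each contributed unit returns 3.200 to the group, so the social optimum is full contribution by everyone: group total = 3.200 × 186 = 595.20.
Efficiency loss = (3.200 − 1) × 186 = 409.20.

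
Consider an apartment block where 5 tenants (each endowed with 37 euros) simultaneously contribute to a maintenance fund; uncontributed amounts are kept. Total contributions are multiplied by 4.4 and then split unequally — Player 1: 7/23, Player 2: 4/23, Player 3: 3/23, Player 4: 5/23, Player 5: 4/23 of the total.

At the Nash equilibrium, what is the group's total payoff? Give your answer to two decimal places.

Each unit j contributes comes back to j as 4.4 × (j's share), so j prefers to contribute only if that share exceeds 1/4.4 = 0.2273; otherwise keeping the unit dominates.
Only Player 1 (7/23) clears that bar, contributing 37; the remaining 4 contribute 0. Total contributed: 37.
The maintenance fund pays out 4.4 × 37 = 162.80 in total (split across the unequal shares, but the aggregate is all that matters for the group sum).
The 4 free-riders keep 37 each, adding 148. Group total = 148 + 162.80 = 310.80.

310.80 euros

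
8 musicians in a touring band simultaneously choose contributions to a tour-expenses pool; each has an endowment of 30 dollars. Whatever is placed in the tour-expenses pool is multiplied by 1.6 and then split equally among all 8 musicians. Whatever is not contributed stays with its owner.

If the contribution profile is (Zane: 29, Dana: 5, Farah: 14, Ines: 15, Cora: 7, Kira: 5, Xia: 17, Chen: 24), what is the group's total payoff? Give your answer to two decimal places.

309.60 dollars

Total contributed: 29 + 5 + 14 + 15 + 7 + 5 + 17 + 24 = 116; total kept: 8 × 30 − 116 = 124.
The tour-expenses pool pays out 1.6 × 116 = 185.60 in aggregate.
Group total = 124 + 185.60 = 309.60.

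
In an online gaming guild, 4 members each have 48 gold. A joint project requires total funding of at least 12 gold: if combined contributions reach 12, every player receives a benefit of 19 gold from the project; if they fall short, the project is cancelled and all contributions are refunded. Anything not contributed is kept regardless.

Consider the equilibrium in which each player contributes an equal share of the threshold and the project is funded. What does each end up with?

64 gold

Equal share of the threshold: 12/4 = 3.
At this profile no one gains by cutting their contribution: any cut drops the total below 12, the project is cancelled, contributions are refunded, and the deviator ends with 48, which is less than 48 − 3 + 19 = 64. Contributing more than 3 just wastes the excess. So contributing exactly 3 is a best response.
Each player's payoff: 48 − 3 + 19 = 64.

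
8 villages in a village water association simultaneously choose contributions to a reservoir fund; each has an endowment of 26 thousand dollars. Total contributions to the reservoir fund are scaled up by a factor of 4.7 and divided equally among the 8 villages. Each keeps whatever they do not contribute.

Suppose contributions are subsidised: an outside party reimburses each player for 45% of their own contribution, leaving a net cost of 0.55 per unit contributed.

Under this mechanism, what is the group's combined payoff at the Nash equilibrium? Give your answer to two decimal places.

1071.20 thousand dollars

Under the mechanism each unit contributed yields (4.7/8) / 0.55 = 1.0682 back to its contributor per unit of net cost, which exceeds 1, making full contribution the dominant choice for everyone.
At the Nash equilibrium everyone contributes 26. Group total payoff = 8 × (26 × 0.45 + 4.7 × 26) = 1071.20.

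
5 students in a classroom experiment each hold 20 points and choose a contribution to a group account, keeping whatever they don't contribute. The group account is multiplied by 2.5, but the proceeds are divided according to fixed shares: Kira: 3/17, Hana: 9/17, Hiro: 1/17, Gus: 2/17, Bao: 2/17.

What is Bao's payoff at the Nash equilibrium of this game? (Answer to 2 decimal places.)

Each unit j contributes comes back to j as 2.5 × (j's share), so j prefers to contribute only if that share exceeds 1/2.5 = 0.4000; otherwise keeping the unit dominates.
Only Hana (9/17) clears that bar, contributing 20; the remaining 4 contribute 0. Total contributed: 20.
Bao keeps 20 and receives 2.5 × 20 × 2/17 = 5.88 from the group account, for a payoff of 25.88.

25.88 points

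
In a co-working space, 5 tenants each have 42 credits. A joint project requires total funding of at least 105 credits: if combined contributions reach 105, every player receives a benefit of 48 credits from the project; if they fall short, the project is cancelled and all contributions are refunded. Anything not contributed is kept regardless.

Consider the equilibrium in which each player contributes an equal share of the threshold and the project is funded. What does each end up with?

Equal share of the threshold: 105/5 = 21.
At this profile no one gains by cutting their contribution: any cut drops the total below 105, the project is cancelled, contributions are refunded, and the deviator ends with 42, which is less than 42 − 21 + 48 = 69. Contributing more than 21 just wastes the excess. So contributing exactly 21 is a best response.
Each player's payoff: 42 − 21 + 48 = 69.

69 credits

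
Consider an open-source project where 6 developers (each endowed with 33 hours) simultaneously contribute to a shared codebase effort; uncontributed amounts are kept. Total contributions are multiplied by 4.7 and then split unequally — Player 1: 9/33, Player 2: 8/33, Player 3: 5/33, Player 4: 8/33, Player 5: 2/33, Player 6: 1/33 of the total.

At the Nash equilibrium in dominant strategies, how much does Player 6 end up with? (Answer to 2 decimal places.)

47.10 hours

Player j's private return per contributed unit is 4.7 × (j's share). Contributing is weakly dominant for j when that share is at least 1/4.7 = 0.2128, and contributing 0 is dominant otherwise.
Player 1, Player 2 and Player 4 clear that bar, contributing 33 each; the remaining 3 contribute 0. Total contributed: 99.
Player 6 keeps 33 and receives 4.7 × 99 × 1/33 = 14.10 from the shared codebase effort, for a payoff of 47.10.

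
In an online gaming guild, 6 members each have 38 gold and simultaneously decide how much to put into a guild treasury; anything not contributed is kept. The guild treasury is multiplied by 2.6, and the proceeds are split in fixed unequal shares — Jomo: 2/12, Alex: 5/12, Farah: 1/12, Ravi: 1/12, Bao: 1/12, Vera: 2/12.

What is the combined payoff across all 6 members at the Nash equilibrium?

A player with share s gets back 2.6·s per unit contributed, so full contribution is dominant for anyone with s > 1/2.6 = 0.3846 and zero contribution is dominant for anyone below.
Alex alone (share 5/12) is above the threshold, contributing 38; the remaining 5 contribute 0. Total contributed: 38.
The guild treasury pays out 2.6 × 38 = 98.80 in total (split across the unequal shares, but the aggregate is all that matters for the group sum).
The 5 free-riders keep 38 each, adding 190. Group total = 190 + 98.80 = 288.80.

288.80 gold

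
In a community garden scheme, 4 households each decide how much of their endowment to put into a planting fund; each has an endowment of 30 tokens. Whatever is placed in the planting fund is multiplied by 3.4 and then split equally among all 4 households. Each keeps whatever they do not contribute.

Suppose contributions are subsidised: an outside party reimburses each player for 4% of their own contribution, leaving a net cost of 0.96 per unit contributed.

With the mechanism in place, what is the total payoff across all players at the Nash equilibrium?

120.00 tokens

With the mechanism, a contributed unit returns (3.4/4) / 0.96 = 0.8854 per unit of net cost — still below 1 — so contributing 0 remains dominant for every player.
Everyone keeps their endowment and the group total is 4 × 30 = 120.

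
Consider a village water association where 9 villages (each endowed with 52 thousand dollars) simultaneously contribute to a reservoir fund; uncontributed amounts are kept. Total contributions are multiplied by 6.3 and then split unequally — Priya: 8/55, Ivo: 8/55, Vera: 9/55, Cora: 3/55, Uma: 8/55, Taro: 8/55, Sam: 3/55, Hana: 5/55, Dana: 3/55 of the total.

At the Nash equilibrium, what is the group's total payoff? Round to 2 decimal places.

Player j's private return per contributed unit is 6.3 × (j's share). Contributing is weakly dominant for j when that share is at least 1/6.3 = 0.1587, and contributing 0 is dominant otherwise.
Vera alone (share 9/55) is above the threshold, contributing 52; the remaining 8 contribute 0. Total contributed: 52.
The reservoir fund pays out 6.3 × 52 = 327.60 in total (split across the unequal shares, but the aggregate is all that matters for the group sum).
The 8 free-riders keep 52 each, adding 416. Group total = 416 + 327.60 = 743.60.

743.60 thousand dollars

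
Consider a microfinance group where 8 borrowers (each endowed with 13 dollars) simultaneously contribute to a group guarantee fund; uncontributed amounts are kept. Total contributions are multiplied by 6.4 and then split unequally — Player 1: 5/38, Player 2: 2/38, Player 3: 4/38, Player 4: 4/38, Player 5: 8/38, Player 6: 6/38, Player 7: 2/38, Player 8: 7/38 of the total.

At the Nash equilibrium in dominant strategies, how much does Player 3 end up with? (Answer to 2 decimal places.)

39.27 dollars

A player with share s gets back 6.4·s per unit contributed, so full contribution is dominant for anyone with s > 1/6.4 = 0.1563 and zero contribution is dominant for anyone below.
Player 5, Player 6 and Player 8 clear that bar, contributing 13 each; the remaining 5 contribute 0. Total contributed: 39.
Player 3 keeps 13 and receives 6.4 × 39 × 4/38 = 26.27 from the group guarantee fund, for a payoff of 39.27.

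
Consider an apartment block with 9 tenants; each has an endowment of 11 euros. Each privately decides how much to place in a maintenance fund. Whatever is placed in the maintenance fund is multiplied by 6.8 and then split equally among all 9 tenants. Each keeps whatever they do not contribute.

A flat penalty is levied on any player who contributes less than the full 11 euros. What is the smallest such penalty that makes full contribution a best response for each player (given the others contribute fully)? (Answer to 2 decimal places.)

2.69 euros

Given the others contribute fully, the best deviation is to contribute 0 (any partial contribution still incurs the fine and gives up units whose private return 0.7556 is below 1).
Deviating from 11 to 0 saves 11 euros but forfeits the deviator's share of the drop in the maintenance fund: 6.8/9 × 11 = 8.31.
So the deviation gain is 11 − 8.31 = 2.69, and the fine must be at least 2.69 euros to wipe it out.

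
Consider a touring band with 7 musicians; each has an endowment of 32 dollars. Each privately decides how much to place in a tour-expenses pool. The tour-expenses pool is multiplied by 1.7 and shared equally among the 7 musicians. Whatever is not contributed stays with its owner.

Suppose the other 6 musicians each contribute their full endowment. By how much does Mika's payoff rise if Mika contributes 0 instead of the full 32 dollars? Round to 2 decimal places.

Switching from a contribution of 32 to 0 lets Mika keep an extra 32 dollars, but lowers the tour-expenses pool by 32, which costs Mika their own share of that drop: 1.7/7 × 32 = 7.77.
Net gain = 32 − 7.77 = 24.23. The private return per contributed unit (0.2429) is below 1, so free-riding is indeed the best response regardless of what the others do.

24.23 dollars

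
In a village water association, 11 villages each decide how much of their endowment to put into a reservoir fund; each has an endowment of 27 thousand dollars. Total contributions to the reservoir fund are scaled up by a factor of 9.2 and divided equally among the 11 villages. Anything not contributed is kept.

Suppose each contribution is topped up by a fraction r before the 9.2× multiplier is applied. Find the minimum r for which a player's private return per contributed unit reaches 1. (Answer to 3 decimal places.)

With matching at rate r, one contributed unit becomes (1 + r) in the reservoir fund and returns 9.2 × (1 + r) / 11 to the contributor.
Setting this equal to 1: 1 + r = 11/9.2 = 1.1957.
So the minimum matching rate is r = 1.1957 − 1 = 0.196.

0.196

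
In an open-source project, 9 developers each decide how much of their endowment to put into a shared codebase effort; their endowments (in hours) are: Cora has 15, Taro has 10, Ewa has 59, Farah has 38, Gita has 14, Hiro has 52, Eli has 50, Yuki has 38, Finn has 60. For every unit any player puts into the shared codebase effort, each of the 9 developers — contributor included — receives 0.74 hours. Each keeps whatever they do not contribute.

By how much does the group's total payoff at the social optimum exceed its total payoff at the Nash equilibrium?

The private return per contributed unit is 0.74 < 1 for everyone, so the Nash equilibrium is zero contribution and the group total is Σ E_j = 15 + 10 + 59 + 38 + 14 + 52 + 50 + 38 + 60 = 336.
Each contributed unit returns 6.660 to the group, so the social optimum is full contribution by everyone: group total = 6.660 × 336 = 2237.76.
Efficiency loss = (6.660 − 1) × 336 = 1901.76.

1901.76 hours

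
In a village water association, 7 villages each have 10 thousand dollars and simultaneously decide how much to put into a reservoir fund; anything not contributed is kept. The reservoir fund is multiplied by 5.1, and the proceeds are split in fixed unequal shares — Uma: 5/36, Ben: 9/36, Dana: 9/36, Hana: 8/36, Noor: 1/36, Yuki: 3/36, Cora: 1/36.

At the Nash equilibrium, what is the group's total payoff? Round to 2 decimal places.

193.00 thousand dollars

Each unit j contributes comes back to j as 5.1 × (j's share), so j prefers to contribute only if that share exceeds 1/5.1 = 0.1961; otherwise keeping the unit dominates.
Ben, Dana and Hana clear that bar, contributing 10 each; the remaining 4 contribute 0. Total contributed: 30.
The reservoir fund pays out 5.1 × 30 = 153.00 in total (split across the unequal shares, but the aggregate is all that matters for the group sum).
The 4 free-riders keep 10 each, adding 40. Group total = 40 + 153.00 = 193.00.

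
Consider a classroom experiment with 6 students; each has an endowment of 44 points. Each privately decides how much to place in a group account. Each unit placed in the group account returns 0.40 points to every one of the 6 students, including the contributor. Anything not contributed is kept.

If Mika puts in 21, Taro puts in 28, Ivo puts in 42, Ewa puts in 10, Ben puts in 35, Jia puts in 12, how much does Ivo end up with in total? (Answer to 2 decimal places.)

Total contributed: 21 + 28 + 42 + 10 + 35 + 12 = 148.
Each receives 0.40 × 148 = 59.20 from the group account.
Ivo keeps 44 − 42 = 2, so Ivo's payoff is 2 + 59.20 = 61.20.

61.20 points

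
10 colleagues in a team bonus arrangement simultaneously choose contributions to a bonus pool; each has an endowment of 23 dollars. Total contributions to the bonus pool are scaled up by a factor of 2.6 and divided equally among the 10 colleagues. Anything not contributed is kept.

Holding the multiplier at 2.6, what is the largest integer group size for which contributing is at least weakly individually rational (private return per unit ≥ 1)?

2

Private return per unit is 2.6/(group size), which is ≥ 1 whenever the group size is ≤ 2.6.
The largest such integer is 2.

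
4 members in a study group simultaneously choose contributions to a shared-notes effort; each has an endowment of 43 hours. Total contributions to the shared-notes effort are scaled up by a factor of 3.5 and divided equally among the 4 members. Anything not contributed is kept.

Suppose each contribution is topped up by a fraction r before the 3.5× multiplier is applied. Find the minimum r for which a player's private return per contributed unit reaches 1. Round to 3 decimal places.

0.143

With matching at rate r, one contributed unit becomes (1 + r) in the shared-notes effort and returns 3.5 × (1 + r) / 4 to the contributor.
Setting this equal to 1: 1 + r = 4/3.5 = 1.1429.
So the minimum matching rate is r = 1.1429 − 1 = 0.143.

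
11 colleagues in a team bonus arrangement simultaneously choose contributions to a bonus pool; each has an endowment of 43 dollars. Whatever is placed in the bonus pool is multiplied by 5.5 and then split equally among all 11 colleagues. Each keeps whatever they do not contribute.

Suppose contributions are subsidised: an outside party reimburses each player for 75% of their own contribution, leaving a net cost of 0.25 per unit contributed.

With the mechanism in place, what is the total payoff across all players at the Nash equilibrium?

2956.25 dollars

Under the mechanism each unit contributed yields (5.5/11) / 0.25 = 2.0000 back to its contributor per unit of net cost, which exceeds 1, making full contribution the dominant choice for everyone.
So the Nash equilibrium is full contribution by all 11; the group earns 11 × (43 × 0.75 + 5.5 × 43) = 2956.25.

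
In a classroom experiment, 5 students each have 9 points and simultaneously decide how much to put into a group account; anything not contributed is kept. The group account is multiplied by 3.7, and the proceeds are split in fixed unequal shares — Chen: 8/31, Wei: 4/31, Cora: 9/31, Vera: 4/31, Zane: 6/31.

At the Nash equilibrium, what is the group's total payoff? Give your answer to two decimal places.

69.30 points

Player j's private return per contributed unit is 3.7 × (j's share). Contributing is weakly dominant for j when that share is at least 1/3.7 = 0.2703, and contributing 0 is dominant otherwise.
Only Cora (9/31) clears that bar, contributing 9; the remaining 4 contribute 0. Total contributed: 9.
The group account pays out 3.7 × 9 = 33.30 in total (split across the unequal shares, but the aggregate is all that matters for the group sum).
The 4 free-riders keep 9 each, adding 36. Group total = 36 + 33.30 = 69.30.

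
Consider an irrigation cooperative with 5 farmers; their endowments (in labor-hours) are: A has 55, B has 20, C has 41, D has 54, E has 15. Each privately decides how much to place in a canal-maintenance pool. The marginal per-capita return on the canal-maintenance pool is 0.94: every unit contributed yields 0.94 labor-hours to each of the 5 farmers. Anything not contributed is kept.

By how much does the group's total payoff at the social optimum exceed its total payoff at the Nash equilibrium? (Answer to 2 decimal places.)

684.50 labor-hours

The private return per contributed unit is 0.94 < 1 for everyone, so the Nash equilibrium is zero contribution and the group total is Σ E_j = 55 + 20 + 41 + 54 + 15 = 185.
Each contributed unit returns 4.700 to the group, so the social optimum is full contribution by everyone: group total = 4.700 × 185 = 869.50.
Efficiency loss = (4.700 − 1) × 185 = 684.50.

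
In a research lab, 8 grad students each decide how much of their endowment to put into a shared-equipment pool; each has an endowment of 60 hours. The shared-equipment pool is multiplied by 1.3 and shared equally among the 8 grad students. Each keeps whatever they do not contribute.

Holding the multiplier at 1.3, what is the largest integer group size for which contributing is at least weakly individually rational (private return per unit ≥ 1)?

Private return per unit is 1.3/(group size), which is ≥ 1 whenever the group size is ≤ 1.3.
The largest such integer is 1.

1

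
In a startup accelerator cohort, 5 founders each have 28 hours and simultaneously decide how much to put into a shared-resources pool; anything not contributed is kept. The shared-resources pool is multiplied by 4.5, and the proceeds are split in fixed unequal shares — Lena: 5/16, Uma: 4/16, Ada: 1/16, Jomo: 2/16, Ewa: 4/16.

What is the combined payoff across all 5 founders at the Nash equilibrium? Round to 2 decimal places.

For player j, contributing a unit is worthwhile iff 4.5 × (j's share) ≥ 1, i.e. iff j's share is at least 0.2222.
Lena, Uma and Ewa clear that bar, contributing 28 each; the remaining 2 contribute 0. Total contributed: 84.
The shared-resources pool pays out 4.5 × 84 = 378.00 in total (split across the unequal shares, but the aggregate is all that matters for the group sum).
The 2 free-riders keep 28 each, adding 56. Group total = 56 + 378.00 = 434.00.

434.00 hours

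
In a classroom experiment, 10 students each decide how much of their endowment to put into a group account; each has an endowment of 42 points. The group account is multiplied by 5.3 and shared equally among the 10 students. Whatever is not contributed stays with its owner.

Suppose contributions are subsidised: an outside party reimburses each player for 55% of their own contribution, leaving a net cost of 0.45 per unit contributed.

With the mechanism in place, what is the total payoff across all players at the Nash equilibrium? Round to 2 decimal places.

Under the mechanism each unit contributed yields (5.3/10) / 0.45 = 1.1778 back to its contributor per unit of net cost, which exceeds 1, making full contribution the dominant choice for everyone.
At the Nash equilibrium everyone contributes 42. Group total payoff = 10 × (42 × 0.55 + 5.3 × 42) = 2457.00.

2457.00 points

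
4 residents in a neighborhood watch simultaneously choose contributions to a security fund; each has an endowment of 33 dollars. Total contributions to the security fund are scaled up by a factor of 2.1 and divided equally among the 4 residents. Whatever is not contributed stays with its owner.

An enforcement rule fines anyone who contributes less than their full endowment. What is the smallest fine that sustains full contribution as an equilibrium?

15.68 dollars

Given the others contribute fully, the best deviation is to contribute 0 (any partial contribution still incurs the fine and gives up units whose private return 0.5250 is below 1).
Deviating from 33 to 0 saves 33 dollars but forfeits the deviator's share of the drop in the security fund: 2.1/4 × 33 = 17.32.
So the deviation gain is 33 − 17.32 = 15.68, and the fine must be at least 15.68 dollars to wipe it out.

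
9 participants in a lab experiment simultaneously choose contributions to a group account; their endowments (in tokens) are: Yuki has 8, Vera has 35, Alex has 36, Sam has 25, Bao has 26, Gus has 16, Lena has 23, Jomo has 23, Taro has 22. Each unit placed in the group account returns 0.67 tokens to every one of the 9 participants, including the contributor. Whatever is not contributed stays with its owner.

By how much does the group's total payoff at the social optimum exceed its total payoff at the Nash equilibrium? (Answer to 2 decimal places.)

The private return per contributed unit is 0.67 < 1 for everyone, so the Nash equilibrium is zero contribution and the group total is Σ E_j = 8 + 35 + 36 + 25 + 26 + 16 + 23 + 23 + 22 = 214.
Each contributed unit returns 6.030 to the group, so the social optimum is full contribution by everyone: group total = 6.030 × 214 = 1290.42.
Efficiency loss = (6.030 − 1) × 214 = 1076.42.

1076.42 tokens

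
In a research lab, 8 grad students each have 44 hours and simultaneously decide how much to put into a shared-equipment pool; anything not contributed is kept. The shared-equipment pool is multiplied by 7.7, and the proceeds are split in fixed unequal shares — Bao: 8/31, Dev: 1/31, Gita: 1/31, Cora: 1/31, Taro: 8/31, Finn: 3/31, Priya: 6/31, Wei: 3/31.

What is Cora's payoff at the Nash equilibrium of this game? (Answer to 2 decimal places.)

For player j, contributing a unit is worthwhile iff 7.7 × (j's share) ≥ 1, i.e. iff j's share is at least 0.1299.
The shares above 0.1299 belong to Bao, Taro and Priya, contributing 44 each; the remaining 5 contribute 0. Total contributed: 132.
Cora keeps 44 and receives 7.7 × 132 × 1/31 = 32.79 from the shared-equipment pool, for a payoff of 76.79.

76.79 hours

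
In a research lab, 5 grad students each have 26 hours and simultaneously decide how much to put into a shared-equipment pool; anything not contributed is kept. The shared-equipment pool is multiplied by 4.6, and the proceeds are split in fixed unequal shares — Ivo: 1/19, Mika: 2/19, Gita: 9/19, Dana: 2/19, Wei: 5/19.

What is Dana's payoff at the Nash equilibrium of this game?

A player with share s gets back 4.6·s per unit contributed, so full contribution is dominant for anyone with s > 1/4.6 = 0.2174 and zero contribution is dominant for anyone below.
The shares above 0.2174 belong to Gita and Wei, contributing 26 each; the remaining 3 contribute 0. Total contributed: 52.
Dana keeps 26 and receives 4.6 × 52 × 2/19 = 25.18 from the shared-equipment pool, for a payoff of 51.18.

51.18 hours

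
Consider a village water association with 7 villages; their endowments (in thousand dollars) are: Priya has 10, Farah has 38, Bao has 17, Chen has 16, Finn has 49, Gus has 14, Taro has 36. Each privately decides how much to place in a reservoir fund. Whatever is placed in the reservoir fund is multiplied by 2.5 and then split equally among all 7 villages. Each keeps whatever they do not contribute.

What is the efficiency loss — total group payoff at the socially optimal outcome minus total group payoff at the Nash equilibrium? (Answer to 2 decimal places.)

270.00 thousand dollars

The private return per contributed unit is 2.5/7 = 0.3571 < 1 for every player regardless of endowment, so the Nash equilibrium is zero contribution and the group total is Σ E_j = 10 + 38 + 17 + 16 + 49 + 14 + 36 = 180.
Each contributed unit returns 2.500 to the group, so the social optimum is full contribution by everyone: group total = 2.500 × 180 = 450.00.
Efficiency loss = (2.500 − 1) × 180 = 270.00.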